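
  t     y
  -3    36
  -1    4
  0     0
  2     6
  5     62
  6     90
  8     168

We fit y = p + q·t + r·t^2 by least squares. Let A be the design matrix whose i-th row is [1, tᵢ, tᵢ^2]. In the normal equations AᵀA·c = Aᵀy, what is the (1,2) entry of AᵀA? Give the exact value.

Row 1 ↔ basis 1, column 2 ↔ basis t, so (AᵀA)_{1,2} = Σᵢ t = (1)·(-3) + (1)·(-1) + (1)·(0) + (1)·(2) + (1)·(5) + (1)·(6) + (1)·(8) = 17.

17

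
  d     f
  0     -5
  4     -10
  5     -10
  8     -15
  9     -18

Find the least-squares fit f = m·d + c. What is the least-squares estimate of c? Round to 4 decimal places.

c = -4.3937

Normal-equation sums: Σd·d = 186, Σd = 26, Σ1 = 5.
For Aᵀf: Σd·f = -372, Σf = -58.
Normal equations: [[186, 26]; [26, 5]]·[m, c]ᵀ = [-372, -58]ᵀ.
Δ = 186·5 − 26² = 254.
m = ((-372)·5 − 26·(-58))/254 = -176/127; c = (186·(-58) − 26·(-372))/254 = -558/127.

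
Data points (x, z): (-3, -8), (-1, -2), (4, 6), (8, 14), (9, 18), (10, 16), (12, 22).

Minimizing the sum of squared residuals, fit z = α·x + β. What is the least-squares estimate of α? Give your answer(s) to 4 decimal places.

α = 1.9234

Sums needed: Σx·x = 415, Σx = 39, Σ1 = 7.
Right-hand side: Σx·z = 748, Σz = 66.
So MᵀM·[α, β]ᵀ = Mᵀz: [[415, 39]; [39, 7]]·[α, β]ᵀ = [748, 66]ᵀ.
Eliminating β: 7·(row 1) − 39·(row 2) gives 1384·α = 7·748 − 39·66 = 2662, so α = 1331/692.
Then β = (66 − 39·(1331/692))/7 = -891/692.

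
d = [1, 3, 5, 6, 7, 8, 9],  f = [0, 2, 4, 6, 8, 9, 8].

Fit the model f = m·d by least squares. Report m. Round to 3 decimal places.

With design matrix X, XᵀX = [[265]] and Xᵀf = [262]ᵀ.
Hence m = 262 / 265 ≈ 0.988679.

m = 0.989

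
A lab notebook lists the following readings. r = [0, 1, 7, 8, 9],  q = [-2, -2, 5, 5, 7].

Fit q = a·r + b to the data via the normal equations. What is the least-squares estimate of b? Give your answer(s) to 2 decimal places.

b = -2.47

Setting ∂/∂a … = 0 gives: 195·a + 25·b = 136;  25·a + 5·b = 13.
Determinant 195·5 − 25² = 350.
a = (136·5 − 25·13)/350 = 71/70; b = (195·13 − 25·136)/350 = -173/70.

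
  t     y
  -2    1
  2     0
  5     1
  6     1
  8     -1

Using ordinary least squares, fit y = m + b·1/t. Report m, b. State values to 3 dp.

Compute the Gram sums: Σ1 = 5, Σ1/t = 59/120, Σ1/t·1/t = 8401/14400.
And Σy = 2, Σ1/t·y = -31/120.
So MᵀM·[m, b]ᵀ = Mᵀy: [[5, 59/120]; [59/120, 8401/14400]]·[m, b]ᵀ = [2, -31/120]ᵀ.
Determinant 5·(8401/14400) − (59/120)² = 9631/3600.
m = (2·(8401/14400) − (59/120)·(-31/120))/(9631/3600) = 18631/38524; b = (5·(-31/120) − (59/120)·2)/(9631/3600) = -8190/9631.

m = 0.484, b = -0.850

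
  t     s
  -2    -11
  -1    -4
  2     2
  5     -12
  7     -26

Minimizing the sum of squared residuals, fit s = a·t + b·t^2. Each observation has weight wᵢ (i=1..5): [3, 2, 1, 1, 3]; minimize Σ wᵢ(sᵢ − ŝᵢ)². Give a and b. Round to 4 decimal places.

The normal equations are: 190·a + 1136·b = -528;  1136·a + 7894·b = -4254.
det = 190·7894 − 1136² = 209364.
a = ((-528)·7894 − 1136·(-4254))/209364 = 55376/17447; b = (190·(-4254) − 1136·(-528))/209364 = -17371/17447.

a = 3.1740, b = -0.9956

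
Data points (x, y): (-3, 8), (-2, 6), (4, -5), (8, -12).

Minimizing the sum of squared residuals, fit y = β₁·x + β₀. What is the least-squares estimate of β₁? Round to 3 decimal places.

β₁ = -1.817

With design matrix M, MᵀM = [[93, 7]; [7, 4]] and Mᵀy = [-152, -3]ᵀ.
Determinant 93·4 − 7² = 323.
β₁ = ((-152)·4 − 7·(-3))/323 = -587/323; β₀ = (93·(-3) − 7·(-152))/323 = 785/323.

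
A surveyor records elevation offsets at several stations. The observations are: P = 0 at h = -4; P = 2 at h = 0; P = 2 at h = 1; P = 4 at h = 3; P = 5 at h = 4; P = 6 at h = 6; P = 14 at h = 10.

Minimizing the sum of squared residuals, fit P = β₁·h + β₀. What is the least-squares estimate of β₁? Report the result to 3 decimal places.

Entries of XᵀX: Σh·h = 178, Σh = 20, Σ1 = 7.
Right-hand side: Σh·P = 210, ΣP = 33.
So XᵀX·[β₁, β₀]ᵀ = XᵀP: [[178, 20]; [20, 7]]·[β₁, β₀]ᵀ = [210, 33]ᵀ.
Δ = 178·7 − 20² = 846.
β₁ = (210·7 − 20·33)/846 = 45/47; β₀ = (178·33 − 20·210)/846 = 93/47.

β₁ = 0.957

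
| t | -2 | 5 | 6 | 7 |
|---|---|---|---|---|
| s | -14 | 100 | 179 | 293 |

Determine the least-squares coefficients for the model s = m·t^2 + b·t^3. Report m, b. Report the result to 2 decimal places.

MᵀM·[m, b]ᵀ = Mᵀs reads: 4338·m + 27676·b = 23245;  27676·m + 179994·b = 151775.
Δ = 4338·179994 − 27676² = 14852996.
m = (23245·179994 − 27676·151775)/14852996 = -8282185/7426498; b = (4338·151775 − 27676·23245)/14852996 = 7535665/7426498.

m = -1.12, b = 1.01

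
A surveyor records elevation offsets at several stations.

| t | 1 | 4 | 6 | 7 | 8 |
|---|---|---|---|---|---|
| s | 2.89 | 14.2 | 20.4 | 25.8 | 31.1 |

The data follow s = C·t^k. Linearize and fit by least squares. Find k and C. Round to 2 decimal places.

k = 1.13, C = 2.89

Taking logs, ln s = k·ln t + ln C, so regress ln s on ln t.
Σln t = 7.2034, Σ(ln t)² = 13.2429, Σln s = 13.4176, Σln t·ln s = 22.5537.
Equations: 13.2429·k + 7.2034·ln C = 22.5537;  7.2034·k + 5·ln C = 13.4176.
Solving (det = 14.3252): k = 1.12500, ln C = 1.06275, so C = exp(1.06275) = 2.89432.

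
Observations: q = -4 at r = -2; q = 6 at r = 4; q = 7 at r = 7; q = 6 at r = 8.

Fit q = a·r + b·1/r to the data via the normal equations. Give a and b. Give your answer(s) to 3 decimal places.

XᵀX·[a, b]ᵀ = Xᵀq reads: 133·a + 4·b = 129;  4·a + (1093/3136)·b = 21/4.
(Σr·r = 133, Σr·1/r = 4, Σ1/r·1/r = 1093/3136, Σr·q = 129, Σ1/r·q = 21/4.)
Determinant 133·(1093/3136) − 4² = 13599/448.
a = (129·(1093/3136) − 4·(21/4))/(13599/448) = 8349/10577; b = (133·(21/4) − 4·129)/(13599/448) = 9072/1511.

a = 0.789, b = 6.004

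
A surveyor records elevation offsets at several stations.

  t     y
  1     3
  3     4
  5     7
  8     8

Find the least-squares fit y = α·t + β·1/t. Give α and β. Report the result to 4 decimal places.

α = 1.0660, β = 2.1164

Setting ∂/∂α … = 0 gives: 99·α + 4·β = 114;  4·α + (16801/14400)·β = 101/15.
Eliminating β: (16801/14400)·(row 1) − 4·(row 2) gives (159211/1600)·α = (16801/14400)·114 − 4·(101/15) = 254579/2400, so α = 39166/36741.
Then β = ((101/15) − 4·(39166/36741))/(16801/14400) = 25920/12247.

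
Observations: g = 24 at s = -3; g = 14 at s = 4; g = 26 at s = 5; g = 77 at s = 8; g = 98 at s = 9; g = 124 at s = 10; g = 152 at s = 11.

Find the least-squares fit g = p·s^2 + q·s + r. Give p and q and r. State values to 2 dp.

Forming XᵀX = [[36260, 3734, 416]; [3734, 416, 44]; [416, 44, 7]] and Xᵀg = [44748, 4524, 515]ᵀ gives XᵀX·[p, q, r]ᵀ = Xᵀg.
Solving the 3×3 system (Gaussian elimination) gives p = 310136/207787, q = -571578/207787, r = 449023/207787.

p = 1.49, q = -2.75, r = 2.16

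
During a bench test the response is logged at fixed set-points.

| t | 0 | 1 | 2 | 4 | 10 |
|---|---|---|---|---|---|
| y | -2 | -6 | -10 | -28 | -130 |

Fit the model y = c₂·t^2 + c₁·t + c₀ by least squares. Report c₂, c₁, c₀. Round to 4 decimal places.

MᵀM·[c₂, c₁, c₀]ᵀ = Mᵀy reads: 10273·c₂ + 1073·c₁ + 121·c₀ = -13494;  1073·c₂ + 121·c₁ + 17·c₀ = -1438;  121·c₂ + 17·c₁ + 5·c₀ = -176.
(Σt^2·t^2 = 10273, Σt^2·t = 1073, Σt^2 = 121, Σt·t = 121, Σt = 17, Σ1 = 5, Σt^2·y = -13494, Σt·y = -1438, Σy = -176.)
Inverting the 3×3 Gram matrix, [c₂, c₁, c₀]ᵀ = [-4400/4137, -17797/8274, -5925/2758]ᵀ.

c₂ = -1.0636, c₁ = -2.1510, c₀ = -2.1483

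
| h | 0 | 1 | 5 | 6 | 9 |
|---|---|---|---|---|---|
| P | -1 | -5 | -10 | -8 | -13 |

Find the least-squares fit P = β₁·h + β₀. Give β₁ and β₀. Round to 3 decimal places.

With design matrix M, MᵀM = [[143, 21]; [21, 5]] and MᵀP = [-220, -37]ᵀ.
Eliminating β₀: 5·(row 1) − 21·(row 2) gives 274·β₁ = 5·(-220) − 21·(-37) = -323, so β₁ = -323/274.
Then β₀ = ((-37) − 21·(-323/274))/5 = -671/274.

β₁ = -1.179, β₀ = -2.449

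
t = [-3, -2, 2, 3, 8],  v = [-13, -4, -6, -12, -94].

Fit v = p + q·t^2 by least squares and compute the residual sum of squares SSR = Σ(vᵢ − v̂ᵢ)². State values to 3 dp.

With design matrix A, AᵀA = [[5, 90]; [90, 4290]] and Aᵀv = [-129, -6281]ᵀ.
det = 5·4290 − 90² = 13350.
p = ((-129)·4290 − 90·(-6281))/13350 = 396/445; q = (5·(-6281) − 90·(-129))/13350 = -3959/2670.
Residuals: -97/178, 278/267, -256/267, 81/178, 2/267; SSR = 1339/534.

SSR = 2.507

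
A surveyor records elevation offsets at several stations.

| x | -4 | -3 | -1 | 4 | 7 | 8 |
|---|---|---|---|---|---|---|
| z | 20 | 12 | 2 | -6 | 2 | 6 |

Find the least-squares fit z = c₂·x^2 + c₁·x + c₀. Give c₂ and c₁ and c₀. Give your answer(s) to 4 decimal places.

c₂ = 0.5256, c₁ = -3.1989, c₀ = -1.7136

Setting ∂/∂c₂ … = 0 gives: 7091·c₂ + 827·c₁ + 155·c₀ = 816;  827·c₂ + 155·c₁ + 11·c₀ = -80;  155·c₂ + 11·c₁ + 6·c₀ = 36.
Solving the 3×3 system (Gaussian elimination) gives c₂ = 47912/91155, c₁ = -291596/91155, c₀ = -52068/30385.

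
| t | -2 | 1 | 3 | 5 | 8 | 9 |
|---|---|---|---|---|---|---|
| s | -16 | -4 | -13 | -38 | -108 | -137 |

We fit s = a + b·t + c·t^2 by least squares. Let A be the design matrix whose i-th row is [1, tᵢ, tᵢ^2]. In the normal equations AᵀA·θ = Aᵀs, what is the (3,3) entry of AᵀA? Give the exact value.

11380

Row 3 ↔ basis t^2, column 3 ↔ basis t^2, so (AᵀA)_{3,3} = Σᵢ (t^2)·(t^2) = (4)·(4) + (1)·(1) + (9)·(9) + (25)·(25) + (64)·(64) + (81)·(81) = 11380.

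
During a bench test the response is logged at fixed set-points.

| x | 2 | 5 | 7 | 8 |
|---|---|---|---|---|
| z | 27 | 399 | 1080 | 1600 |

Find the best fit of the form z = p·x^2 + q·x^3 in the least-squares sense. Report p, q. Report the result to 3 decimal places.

p = 0.956, q = 3.007

Setting ∂/∂p … = 0 gives: 7138·p + 52732·q = 165403;  52732·p + 395482·q = 1239731.
Eliminating q: 395482·(row 1) − 52732·(row 2) gives 42286692·p = 395482·165403 − 52732·1239731 = 40414154, so p = 20207077/21143346.
Then q = (1239731 − 52732·(20207077/21143346))/395482 = 63584441/21143346.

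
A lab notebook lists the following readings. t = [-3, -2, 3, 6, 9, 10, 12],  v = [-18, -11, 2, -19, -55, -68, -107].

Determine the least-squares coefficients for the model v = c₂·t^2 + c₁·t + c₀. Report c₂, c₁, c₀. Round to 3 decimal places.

Sums needed: Σt^2·t^2 = 38771, Σt^2·t = 3665, Σt^2 = 383, Σt·t = 383, Σt = 35, Σ1 = 7.
Moment sums: Σt^2·v = -27535, Σt·v = -2491, Σv = -276.
So AᵀA·[c₂, c₁, c₀]ᵀ = Aᵀv: [[38771, 3665, 383]; [3665, 383, 35]; [383, 35, 7]]·[c₂, c₁, c₀]ᵀ = [-27535, -2491, -276]ᵀ.
Row-reducing yields c₂ = -748991/750294, c₁ = 2294027/750294, c₀ = -4036/41683.

c₂ = -0.998, c₁ = 3.058, c₀ = -0.097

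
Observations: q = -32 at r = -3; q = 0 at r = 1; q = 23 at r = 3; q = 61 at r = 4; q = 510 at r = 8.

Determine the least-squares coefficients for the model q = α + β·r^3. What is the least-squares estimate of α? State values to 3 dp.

α = -3.310

Sums needed: Σ1 = 5, Σr^3 = 577, Σr^3·r^3 = 267699.
Right-hand side: Σq = 562, Σr^3·q = 266509.
So MᵀM·[α, β]ᵀ = Mᵀq: [[5, 577]; [577, 267699]]·[α, β]ᵀ = [562, 266509]ᵀ.
Eliminating β: 267699·(row 1) − 577·(row 2) gives 1005566·α = 267699·562 − 577·266509 = -3328855, so α = -3328855/1005566.
Then β = (266509 − 577·(-3328855/1005566))/267699 = 1008271/1005566.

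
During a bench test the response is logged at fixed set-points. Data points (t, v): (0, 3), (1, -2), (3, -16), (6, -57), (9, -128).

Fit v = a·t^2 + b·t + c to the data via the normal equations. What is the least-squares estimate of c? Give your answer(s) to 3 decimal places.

c = 1.905

Compute the Gram sums: Σt^2·t^2 = 7939, Σt^2·t = 973, Σt^2 = 127, Σt·t = 127, Σt = 19, Σ1 = 5.
Moment sums: Σt^2·v = -12566, Σt·v = -1544, Σv = -200.
AᵀA·[a, b, c]ᵀ = Aᵀv becomes [[7939, 973, 127]; [973, 127, 19]; [127, 19, 5]]·[a, b, c]ᵀ = [-12566, -1544, -200]ᵀ.
Inverting the 3×3 Gram matrix, [a, b, c]ᵀ = [-10733/7413, -10006/7413, 4707/2471]ᵀ.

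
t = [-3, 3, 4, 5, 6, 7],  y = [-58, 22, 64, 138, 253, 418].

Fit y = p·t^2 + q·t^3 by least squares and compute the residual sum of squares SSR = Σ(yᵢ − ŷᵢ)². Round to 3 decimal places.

Sums needed: Σt^2·t^2 = 4740, Σt^2·t^3 = 28732, Σt^3·t^3 = 185484.
And Σt^2·y = 33740, Σt^3·y = 221528.
det = 4740·185484 − 28732² = 53666336.
p = (33740·185484 − 28732·221528)/53666336 = -6669521/3354146; q = (4740·221528 − 28732·33740)/53666336 = 5039065/3354146.
Residuals: 769988/1677073, -1118927/1677073, -561240/1677073, -136476/1677073, 131827/1677073, 220131/1677073; SSR = 1338243/1677073.

SSR = 0.798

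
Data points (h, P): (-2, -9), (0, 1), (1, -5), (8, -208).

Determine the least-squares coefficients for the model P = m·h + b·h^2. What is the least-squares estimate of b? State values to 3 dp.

From the data, Σh·h = 69, Σh·h^2 = 505, Σh^2·h^2 = 4113.
Right-hand side: Σh·P = -1651, Σh^2·P = -13353.
Eliminating b: 4113·(row 1) − 505·(row 2) gives 28772·m = 4113·(-1651) − 505·(-13353) = -47298, so m = -23649/14386.
Then b = ((-13353) − 505·(-23649/14386))/4113 = -43801/14386.

b = -3.045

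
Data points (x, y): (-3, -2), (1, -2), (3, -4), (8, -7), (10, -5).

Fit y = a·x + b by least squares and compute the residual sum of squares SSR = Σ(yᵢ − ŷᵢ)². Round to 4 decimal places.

Sums needed: Σx·x = 183, Σx = 19, Σ1 = 5.
For Aᵀy: Σx·y = -114, Σy = -20.
AᵀA·[a, b]ᵀ = Aᵀy becomes [[183, 19]; [19, 5]]·[a, b]ᵀ = [-114, -20]ᵀ.
Eliminating b: 5·(row 1) − 19·(row 2) gives 554·a = 5·(-114) − 19·(-20) = -190, so a = -95/277.
Then b = ((-20) − 19·(-95/277))/5 = -747/277.
Residuals: -92/277, 288/277, -76/277, -432/277, 312/277; SSR = 1376/277.

SSR = 4.9675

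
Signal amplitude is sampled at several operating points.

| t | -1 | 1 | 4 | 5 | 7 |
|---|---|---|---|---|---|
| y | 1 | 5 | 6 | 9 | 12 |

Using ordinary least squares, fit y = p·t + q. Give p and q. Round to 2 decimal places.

p = 1.26, q = 2.57

Setting ∂/∂p … = 0 gives: 92·p + 16·q = 157;  16·p + 5·q = 33.
(Σt·t = 92, Σt = 16, Σ1 = 5, Σt·y = 157, Σy = 33.)
Eliminating q: 5·(row 1) − 16·(row 2) gives 204·p = 5·157 − 16·33 = 257, so p = 257/204.
Then q = (33 − 16·(257/204))/5 = 131/51.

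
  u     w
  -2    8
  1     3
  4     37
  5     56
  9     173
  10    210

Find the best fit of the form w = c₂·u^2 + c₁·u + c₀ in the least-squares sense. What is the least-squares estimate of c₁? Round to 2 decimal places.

c₁ = 0.85

Forming XᵀX = [[17459, 1911, 227]; [1911, 227, 27]; [227, 27, 6]] and Xᵀw = [37040, 4072, 487]ᵀ gives XᵀX·[c₂, c₁, c₀]ᵀ = Xᵀw.
Row-reducing yields c₂ = 436793/216994, c₁ = 185117/216994, c₀ = 127159/108497.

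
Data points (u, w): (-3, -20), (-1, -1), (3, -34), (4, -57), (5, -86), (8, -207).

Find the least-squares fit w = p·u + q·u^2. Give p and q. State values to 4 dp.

Compute the Gram sums: Σu·u = 124, Σu·u^2 = 700, Σu^2·u^2 = 5140.
And Σu·w = -2355, Σu^2·w = -16797.
det = 124·5140 − 700² = 147360.
p = ((-2355)·5140 − 700·(-16797))/147360 = -1445/614; q = (124·(-16797) − 700·(-2355))/147360 = -18097/6140.

p = -2.3534, q = -2.9474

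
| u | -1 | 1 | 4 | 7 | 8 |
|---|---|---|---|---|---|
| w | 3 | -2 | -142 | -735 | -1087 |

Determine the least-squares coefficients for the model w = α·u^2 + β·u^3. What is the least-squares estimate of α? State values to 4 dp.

α = -0.8277

Normal-equation sums: Σu^2·u^2 = 6755, Σu^2·u^3 = 50599, Σu^3·u^3 = 383891.
And Σu^2·w = -107854, Σu^3·w = -817742.
Eliminating β: 383891·(row 1) − 50599·(row 2) gives 32924904·α = 383891·(-107854) − 50599·(-817742) = -27252456, so α = -1135519/1371871.
Then β = ((-817742) − 50599·(-1135519/1371871))/383891 = -2772611/1371871.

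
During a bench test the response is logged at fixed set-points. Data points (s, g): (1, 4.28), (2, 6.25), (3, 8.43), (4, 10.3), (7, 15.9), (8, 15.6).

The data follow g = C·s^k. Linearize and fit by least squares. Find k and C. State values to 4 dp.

With ln gᵢ as the transformed response and ln sᵢ as the regressor:
Over the data: Σln s = 7.2034, Σ(ln s)² = 11.7199, Σln g = 13.2641, Σln s·ln g = 17.9411.
Normal system: [[11.7199, 7.2034]; [7.2034, 6]]·[k, ln C]ᵀ = [17.9411, 13.2641]ᵀ.
Δ = 11.7199·6 − (7.2034)² = 18.4301; k = (17.9411·6 − 7.2034·13.2641)/18.4301 = 0.65654, ln C = (11.7199·13.2641 − 7.2034·17.9411)/18.4301 = 1.42245, so C = exp(1.42245) = 4.14728.

k = 0.6565, C = 4.1473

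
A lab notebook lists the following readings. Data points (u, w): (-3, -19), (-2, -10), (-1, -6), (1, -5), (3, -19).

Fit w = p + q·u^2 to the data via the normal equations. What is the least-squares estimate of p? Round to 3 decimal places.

p = -3.667

With design matrix A, AᵀA = [[5, 24]; [24, 180]] and Aᵀw = [-59, -393]ᵀ.
Determinant 5·180 − 24² = 324.
p = ((-59)·180 − 24·(-393))/324 = -11/3; q = (5·(-393) − 24·(-59))/324 = -61/36.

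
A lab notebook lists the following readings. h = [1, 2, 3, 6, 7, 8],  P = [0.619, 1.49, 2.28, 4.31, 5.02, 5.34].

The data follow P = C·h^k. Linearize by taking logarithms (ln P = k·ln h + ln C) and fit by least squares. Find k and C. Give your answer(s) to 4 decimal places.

Let Y = ln P. Fitting Y = k·ln h + ln C by least squares:
Σln h = 7.6089, Σ(ln h)² = 13.0084, Σln P = 5.4929, Σln h·ln P = 10.4226.
Normal system: [[13.0084, 7.6089]; [7.6089, 6]]·[k, ln C]ᵀ = [10.4226, 5.4929]ᵀ.
Solving (det = 20.1558): k = 1.02904, ln C = -0.38949, so C = exp(-0.38949) = 0.67740.

k = 1.0290, C = 0.6774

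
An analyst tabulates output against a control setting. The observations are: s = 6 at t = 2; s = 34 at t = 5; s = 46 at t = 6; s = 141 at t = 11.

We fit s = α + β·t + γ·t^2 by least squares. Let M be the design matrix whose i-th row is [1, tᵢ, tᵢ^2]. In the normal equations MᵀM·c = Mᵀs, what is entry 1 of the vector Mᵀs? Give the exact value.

Entry 1 ↔ basis 1, so (Mᵀs)_{1} = Σᵢ sᵢ = (1)·(6) + (1)·(34) + (1)·(46) + (1)·(141) = 227.

227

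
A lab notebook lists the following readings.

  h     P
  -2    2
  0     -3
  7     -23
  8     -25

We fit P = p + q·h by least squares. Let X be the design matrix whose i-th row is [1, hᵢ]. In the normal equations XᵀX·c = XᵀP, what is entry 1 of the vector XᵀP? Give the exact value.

-49

Entry 1 ↔ basis 1, so (XᵀP)_{1} = Σᵢ Pᵢ = (1)·(2) + (1)·(-3) + (1)·(-23) + (1)·(-25) = -49.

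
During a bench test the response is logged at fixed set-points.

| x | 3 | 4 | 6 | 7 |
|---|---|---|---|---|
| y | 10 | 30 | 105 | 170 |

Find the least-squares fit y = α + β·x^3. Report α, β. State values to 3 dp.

α = -3.114, β = 0.504

MᵀM·[α, β]ᵀ = Mᵀy reads: 4·α + 650·β = 315;  650·α + 169130·β = 83180.
(Σ1 = 4, Σx^3 = 650, Σx^3·x^3 = 169130, Σy = 315, Σx^3·y = 83180.)
det = 4·169130 − 650² = 254020.
α = (315·169130 − 650·83180)/254020 = -6085/1954; β = (4·83180 − 650·315)/254020 = 12797/25402.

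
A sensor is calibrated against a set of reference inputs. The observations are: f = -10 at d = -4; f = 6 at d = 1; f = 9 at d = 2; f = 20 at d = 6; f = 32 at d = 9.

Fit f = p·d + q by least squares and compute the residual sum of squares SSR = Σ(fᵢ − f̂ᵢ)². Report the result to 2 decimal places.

SSR = 3.41

Setting ∂/∂p … = 0 gives: 138·p + 14·q = 472;  14·p + 5·q = 57.
(Σd·d = 138, Σd = 14, Σ1 = 5, Σd·f = 472, Σf = 57.)
Eliminating q: 5·(row 1) − 14·(row 2) gives 494·p = 5·472 − 14·57 = 1562, so p = 781/247.
Then q = (57 − 14·(781/247))/5 = 629/247.
Residuals: 25/247, 72/247, 32/247, -375/247, 246/247; SSR = 842/247.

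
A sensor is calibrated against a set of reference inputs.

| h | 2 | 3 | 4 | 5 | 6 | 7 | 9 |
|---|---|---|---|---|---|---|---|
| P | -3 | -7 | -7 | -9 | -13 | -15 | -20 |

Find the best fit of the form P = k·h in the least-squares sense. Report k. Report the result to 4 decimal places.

k = -2.1045

The normal equations are: 220·k = -463.
(Σh·h = 220, Σh·P = -463.)
Hence k = -463 / 220 ≈ -2.10455.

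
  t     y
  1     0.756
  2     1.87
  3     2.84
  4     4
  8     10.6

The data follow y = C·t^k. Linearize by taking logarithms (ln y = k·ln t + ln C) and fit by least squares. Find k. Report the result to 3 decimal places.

Let Y = ln y. Fitting Y = k·ln t + ln C by least squares:
AᵀA = [[7.9333, 5.2575]; [5.2575, 5]], rhs = [8.4117, 5.1372]ᵀ  (here Σln t = 5.2575, Σ(ln t)² = 7.9333, Σln y = 5.1372, Σln t·ln y = 8.4117).
Solving (det = 12.0252): k = 1.25151, ln C = -0.28853.

k = 1.252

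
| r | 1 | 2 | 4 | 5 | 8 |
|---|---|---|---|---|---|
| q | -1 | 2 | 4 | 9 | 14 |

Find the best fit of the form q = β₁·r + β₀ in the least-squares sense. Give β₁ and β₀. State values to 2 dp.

Normal-equation sums: Σr·r = 110, Σr = 20, Σ1 = 5.
For Mᵀq: Σr·q = 176, Σq = 28.
MᵀM·[β₁, β₀]ᵀ = Mᵀq becomes [[110, 20]; [20, 5]]·[β₁, β₀]ᵀ = [176, 28]ᵀ.
Δ = 110·5 − 20² = 150.
β₁ = (176·5 − 20·28)/150 = 32/15; β₀ = (110·28 − 20·176)/150 = -44/15.

β₁ = 2.13, β₀ = -2.93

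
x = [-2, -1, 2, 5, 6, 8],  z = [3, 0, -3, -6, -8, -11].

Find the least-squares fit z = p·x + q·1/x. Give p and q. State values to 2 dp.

p = -1.36, q = 0.81

Entries of AᵀA: Σx·x = 134, Σx·1/x = 6, Σ1/x·1/x = 22801/14400.
Moment sums: Σx·z = -178, Σ1/x·z = -829/120.
So AᵀA·[p, q]ᵀ = Aᵀz: [[134, 6]; [6, 22801/14400]]·[p, q]ᵀ = [-178, -829/120]ᵀ.
Eliminating q: (22801/14400)·(row 1) − 6·(row 2) gives (1268467/7200)·p = (22801/14400)·(-178) − 6·(-829/120) = -1730849/7200, so p = -1730849/1268467.
Then q = ((-829/120) − 6·(-1730849/1268467))/(22801/14400) = 1024440/1268467.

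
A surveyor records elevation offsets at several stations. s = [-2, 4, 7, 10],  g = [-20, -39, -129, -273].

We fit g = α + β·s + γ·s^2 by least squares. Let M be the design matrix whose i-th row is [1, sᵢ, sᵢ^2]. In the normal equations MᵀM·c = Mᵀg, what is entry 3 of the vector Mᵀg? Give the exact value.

-34325

Entry 3 ↔ basis s^2, so (Mᵀg)_{3} = Σᵢ (s^2)·gᵢ = (4)·(-20) + (16)·(-39) + (49)·(-129) + (100)·(-273) = -34325.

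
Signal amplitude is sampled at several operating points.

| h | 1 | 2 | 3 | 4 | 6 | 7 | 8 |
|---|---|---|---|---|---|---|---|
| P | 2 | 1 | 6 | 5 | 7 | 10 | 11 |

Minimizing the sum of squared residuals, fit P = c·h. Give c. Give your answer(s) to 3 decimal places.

Sums needed: Σh·h = 179.
Moment sums: Σh·P = 242.
So XᵀX·[c]ᵀ = XᵀP: [[179]]·[c]ᵀ = [242]ᵀ.
Hence c = 242 / 179 ≈ 1.35196.

c = 1.352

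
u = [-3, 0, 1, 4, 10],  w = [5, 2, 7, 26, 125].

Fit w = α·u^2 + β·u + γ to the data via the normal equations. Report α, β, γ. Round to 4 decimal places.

α = 1.0154, β = 2.0889, γ = 2.3975

With design matrix A, AᵀA = [[10338, 1038, 126]; [1038, 126, 12]; [126, 12, 5]] and Aᵀw = [12968, 1346, 165]ᵀ.
Row-reducing yields α = 32815/32316, β = 67505/32316, γ = 12913/5386.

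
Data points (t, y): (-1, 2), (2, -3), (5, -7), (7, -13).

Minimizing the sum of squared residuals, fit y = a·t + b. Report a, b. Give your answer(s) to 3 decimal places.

a = -1.789, b = 0.565

Forming XᵀX = [[79, 13]; [13, 4]] and Xᵀy = [-134, -21]ᵀ gives XᵀX·[a, b]ᵀ = Xᵀy.
Eliminating b: 4·(row 1) − 13·(row 2) gives 147·a = 4·(-134) − 13·(-21) = -263, so a = -263/147.
Then b = ((-21) − 13·(-263/147))/4 = 83/147.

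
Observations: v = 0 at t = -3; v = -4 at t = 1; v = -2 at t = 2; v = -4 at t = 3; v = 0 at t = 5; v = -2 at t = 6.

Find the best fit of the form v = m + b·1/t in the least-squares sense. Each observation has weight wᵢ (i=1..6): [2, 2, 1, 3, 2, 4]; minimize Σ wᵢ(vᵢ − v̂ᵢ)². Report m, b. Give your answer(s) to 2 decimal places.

Setting ∂/∂m … = 0 gives: 14·m + (39/10)·b = -30;  (39/10)·m + (899/300)·b = -43/3.
(Σwᵢ·1 = 14, Σwᵢ·1/t = 39/10, Σwᵢ·1/t·1/t = 899/300, Σwᵢ·v = -30, Σwᵢ·1/t·v = -43/3.)
Δ = 14·(899/300) − (39/10)² = 8023/300.
m = ((-30)·(899/300) − (39/10)·(-43/3))/(8023/300) = -10200/8023; b = (14·(-43/3) − (39/10)·(-30))/(8023/300) = -25100/8023.

m = -1.27, b = -3.13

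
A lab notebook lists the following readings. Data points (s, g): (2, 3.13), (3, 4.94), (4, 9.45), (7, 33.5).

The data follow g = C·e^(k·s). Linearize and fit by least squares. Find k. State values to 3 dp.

Linearized form: ln g = k·s + ln C. From the 4 transformed points,
Σs = 16.0000, Σ(s)² = 78.0000, Σln g = 8.4960, Σs·ln g = 40.6390.
Equations: 78.0000·k + 16.0000·ln C = 40.6390;  16.0000·k + 4·ln C = 8.4960.
Solving (det = 56.0000): k = 0.47537, ln C = 0.22250.

k = 0.475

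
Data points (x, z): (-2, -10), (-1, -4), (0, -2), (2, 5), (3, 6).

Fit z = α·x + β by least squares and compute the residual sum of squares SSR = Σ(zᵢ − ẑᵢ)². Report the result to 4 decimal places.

The normal equations are: 18·α + 2·β = 52;  2·α + 5·β = -5.
Δ = 18·5 − 2² = 86.
α = (52·5 − 2·(-5))/86 = 135/43; β = (18·(-5) − 2·52)/86 = -97/43.
Residuals: -63/43, 60/43, 11/43, 42/43, -50/43; SSR = 278/43.

SSR = 6.4651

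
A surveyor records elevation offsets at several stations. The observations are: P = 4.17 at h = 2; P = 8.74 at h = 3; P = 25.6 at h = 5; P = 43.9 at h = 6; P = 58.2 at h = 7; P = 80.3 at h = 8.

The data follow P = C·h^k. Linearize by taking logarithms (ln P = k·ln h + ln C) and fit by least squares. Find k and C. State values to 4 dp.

k = 2.1559, C = 0.8747

Taking logs, ln P = k·ln h + ln C, so regress ln P on ln h.
AᵀA = [[15.5987, 9.2183]; [9.2183, 6]], rhs = [32.3944, 19.0700]ᵀ  (here Σln h = 9.2183, Σ(ln h)² = 15.5987, Σln P = 19.0700, Σln h·ln P = 32.3944).
Solving (det = 8.6152): k = 2.15587, ln C = -0.13392, so C = exp(-0.13392) = 0.87466.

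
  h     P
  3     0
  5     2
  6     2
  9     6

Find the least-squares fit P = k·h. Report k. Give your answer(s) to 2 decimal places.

k = 0.50

From the data, Σh·h = 151.
For AᵀP: Σh·P = 76.
k = 76/151 = 0.503311.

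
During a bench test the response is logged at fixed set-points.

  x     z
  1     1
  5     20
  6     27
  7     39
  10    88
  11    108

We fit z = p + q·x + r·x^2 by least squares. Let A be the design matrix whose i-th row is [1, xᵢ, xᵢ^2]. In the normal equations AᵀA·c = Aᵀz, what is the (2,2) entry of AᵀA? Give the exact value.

Row 2 ↔ basis x, column 2 ↔ basis x, so (AᵀA)_{2,2} = Σᵢ (x)·(x) = (1)·(1) + (5)·(5) + (6)·(6) + (7)·(7) + (10)·(10) + (11)·(11) = 332.

332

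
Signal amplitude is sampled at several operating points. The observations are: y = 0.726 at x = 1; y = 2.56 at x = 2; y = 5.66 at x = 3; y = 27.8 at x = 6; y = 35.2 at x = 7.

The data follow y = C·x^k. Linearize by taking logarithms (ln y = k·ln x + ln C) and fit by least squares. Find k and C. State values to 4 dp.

Linearized form: ln y = k·ln x + ln C. From the 5 transformed points,
Σln x = 5.5294, Σ(ln x)² = 8.6844, Σln y = 9.2393, Σln x·ln y = 15.4431.
Normal system: [[8.6844, 5.5294]; [5.5294, 5]]·[k, ln C]ᵀ = [15.4431, 9.2393]ᵀ.
Δ = 8.6844·5 − (5.5294)² = 12.8473; k = (15.4431·5 − 5.5294·9.2393)/12.8473 = 2.03368, ln C = (8.6844·9.2393 − 5.5294·15.4431)/12.8473 = -0.40116, so C = exp(-0.40116) = 0.66955.

k = 2.0337, C = 0.6695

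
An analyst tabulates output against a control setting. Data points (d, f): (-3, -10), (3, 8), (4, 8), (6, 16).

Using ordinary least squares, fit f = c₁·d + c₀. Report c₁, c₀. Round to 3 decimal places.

Setting ∂/∂c₁ … = 0 gives: 70·c₁ + 10·c₀ = 182;  10·c₁ + 4·c₀ = 22.
Δ = 70·4 − 10² = 180.
c₁ = (182·4 − 10·22)/180 = 127/45; c₀ = (70·22 − 10·182)/180 = -14/9.

c₁ = 2.822, c₀ = -1.556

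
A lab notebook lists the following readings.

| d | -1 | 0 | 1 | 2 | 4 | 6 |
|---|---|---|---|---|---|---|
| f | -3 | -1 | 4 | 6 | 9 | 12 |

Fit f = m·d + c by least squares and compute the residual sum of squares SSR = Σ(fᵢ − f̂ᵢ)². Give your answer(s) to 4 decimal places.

Compute the Gram sums: Σd·d = 58, Σd = 12, Σ1 = 6.
For Aᵀf: Σd·f = 127, Σf = 27.
Δ = 58·6 − 12² = 204.
m = (127·6 − 12·27)/204 = 73/34; c = (58·27 − 12·127)/204 = 7/34.
Residuals: -18/17, -41/34, 28/17, 3/2, 7/34, -37/34; SSR = 149/17.

SSR = 8.7647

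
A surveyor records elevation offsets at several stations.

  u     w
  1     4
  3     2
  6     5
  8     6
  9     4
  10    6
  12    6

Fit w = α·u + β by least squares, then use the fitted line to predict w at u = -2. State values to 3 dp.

The normal system MᵀM·[α, β]ᵀ = Mᵀw is [[435, 49]; [49, 7]]·[α, β]ᵀ = [256, 33]ᵀ.
Eliminating β: 7·(row 1) − 49·(row 2) gives 644·α = 7·256 − 49·33 = 175, so α = 25/92.
Then β = (33 − 49·(25/92))/7 = 1811/644.
At u = -2: ŵ = (25/92)·(-2) + (1811/644)·(1) = 1461/644.

ŵ = 2.269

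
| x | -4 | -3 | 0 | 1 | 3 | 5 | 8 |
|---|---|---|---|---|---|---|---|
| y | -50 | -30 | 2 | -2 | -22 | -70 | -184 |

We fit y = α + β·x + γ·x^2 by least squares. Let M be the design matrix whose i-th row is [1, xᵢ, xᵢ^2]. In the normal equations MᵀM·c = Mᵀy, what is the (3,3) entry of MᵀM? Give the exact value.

5140

Row 3 ↔ basis x^2, column 3 ↔ basis x^2, so (MᵀM)_{3,3} = Σᵢ (x^2)·(x^2) = (16)·(16) + (9)·(9) + (0)·(0) + (1)·(1) + (9)·(9) + (25)·(25) + (64)·(64) = 5140.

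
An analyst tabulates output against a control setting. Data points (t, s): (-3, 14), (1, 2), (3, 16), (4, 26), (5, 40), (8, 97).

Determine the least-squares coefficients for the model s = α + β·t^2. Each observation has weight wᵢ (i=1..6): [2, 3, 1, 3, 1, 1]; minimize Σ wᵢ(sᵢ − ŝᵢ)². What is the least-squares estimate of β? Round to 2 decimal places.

β = 1.51

Forming AᵀWA = [[11, 167]; [167, 5735]] and AᵀWs = [265, 8858]ᵀ gives AᵀWA·[α, β]ᵀ = AᵀWs.
Eliminating β: 5735·(row 1) − 167·(row 2) gives 35196·α = 5735·265 − 167·8858 = 40489, so α = 40489/35196.
Then β = (8858 − 167·(40489/35196))/5735 = 53183/35196.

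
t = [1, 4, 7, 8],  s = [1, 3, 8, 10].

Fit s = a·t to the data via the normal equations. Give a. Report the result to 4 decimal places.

The normal equations are: 130·a = 149.
(Σt·t = 130, Σt·s = 149.)
Hence a = 149 / 130 ≈ 1.14615.

a = 1.1462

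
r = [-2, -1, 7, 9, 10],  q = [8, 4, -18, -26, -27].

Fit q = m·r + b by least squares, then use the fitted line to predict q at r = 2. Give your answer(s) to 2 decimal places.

q̂ = -4.18

Sums needed: Σr·r = 235, Σr = 23, Σ1 = 5.
Moment sums: Σr·q = -650, Σq = -59.
Eliminating b: 5·(row 1) − 23·(row 2) gives 646·m = 5·(-650) − 23·(-59) = -1893, so m = -1893/646.
Then b = ((-59) − 23·(-1893/646))/5 = 1085/646.
At r = 2: q̂ = (-1893/646)·(2) + (1085/646)·(1) = -2701/646.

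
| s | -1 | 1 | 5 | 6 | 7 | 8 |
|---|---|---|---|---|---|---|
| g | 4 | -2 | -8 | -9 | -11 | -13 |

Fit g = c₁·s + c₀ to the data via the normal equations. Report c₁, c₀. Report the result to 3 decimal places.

Compute the Gram sums: Σs·s = 176, Σs = 26, Σ1 = 6.
For Mᵀg: Σs·g = -281, Σg = -39.
Eliminating c₀: 6·(row 1) − 26·(row 2) gives 380·c₁ = 6·(-281) − 26·(-39) = -672, so c₁ = -168/95.
Then c₀ = ((-39) − 26·(-168/95))/6 = 221/190.

c₁ = -1.768, c₀ = 1.163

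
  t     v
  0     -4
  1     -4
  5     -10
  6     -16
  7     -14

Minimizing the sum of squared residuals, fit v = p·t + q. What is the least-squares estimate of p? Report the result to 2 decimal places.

p = -1.69

Forming AᵀA = [[111, 19]; [19, 5]] and Aᵀv = [-248, -48]ᵀ gives AᵀA·[p, q]ᵀ = Aᵀv.
Determinant 111·5 − 19² = 194.
p = ((-248)·5 − 19·(-48))/194 = -164/97; q = (111·(-48) − 19·(-248))/194 = -308/97.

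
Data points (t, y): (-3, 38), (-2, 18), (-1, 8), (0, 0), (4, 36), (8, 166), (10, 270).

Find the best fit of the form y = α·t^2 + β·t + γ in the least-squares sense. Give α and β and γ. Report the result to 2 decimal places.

Forming XᵀX = [[14450, 1540, 194]; [1540, 194, 16]; [194, 16, 7]] and Xᵀy = [38622, 4014, 536]ᵀ gives XᵀX·[α, β, γ]ᵀ = Xᵀy.
Inverting the 3×3 Gram matrix, [α, β, γ]ᵀ = [20983/6937, -442093/131803, 53794/131803]ᵀ.

α = 3.02, β = -3.35, γ = 0.41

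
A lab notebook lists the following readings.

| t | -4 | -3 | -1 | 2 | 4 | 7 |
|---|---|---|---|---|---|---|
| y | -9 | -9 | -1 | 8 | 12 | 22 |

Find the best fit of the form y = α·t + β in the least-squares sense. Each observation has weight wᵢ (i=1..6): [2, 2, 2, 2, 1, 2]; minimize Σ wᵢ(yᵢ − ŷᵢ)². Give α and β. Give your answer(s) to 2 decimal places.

From the data, Σwᵢ·t·t = 174, Σwᵢ·t = 6, Σwᵢ·1 = 11.
For XᵀWy: Σwᵢ·t·y = 516, Σwᵢ·y = 34.
So XᵀWX·[α, β]ᵀ = XᵀWy: [[174, 6]; [6, 11]]·[α, β]ᵀ = [516, 34]ᵀ.
Eliminating β: 11·(row 1) − 6·(row 2) gives 1878·α = 11·516 − 6·34 = 5472, so α = 912/313.
Then β = (34 − 6·(912/313))/11 = 470/313.

α = 2.91, β = 1.50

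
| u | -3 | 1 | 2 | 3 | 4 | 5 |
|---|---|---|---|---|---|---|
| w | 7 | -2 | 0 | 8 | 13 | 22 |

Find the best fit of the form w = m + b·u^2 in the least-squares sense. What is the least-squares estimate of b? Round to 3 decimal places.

b = 1.004

From the data, Σ1 = 6, Σu^2 = 64, Σu^2·u^2 = 1060.
Right-hand side: Σw = 48, Σu^2·w = 891.
det = 6·1060 − 64² = 2264.
m = (48·1060 − 64·891)/2264 = -768/283; b = (6·891 − 64·48)/2264 = 1137/1132.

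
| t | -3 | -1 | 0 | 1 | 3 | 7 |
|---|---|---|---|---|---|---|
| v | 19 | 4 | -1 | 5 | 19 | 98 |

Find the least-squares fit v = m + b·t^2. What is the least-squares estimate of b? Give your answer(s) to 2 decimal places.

b = 1.97

Normal-equation sums: Σ1 = 6, Σt^2 = 69, Σt^2·t^2 = 2565.
Right-hand side: Σv = 144, Σt^2·v = 5153.
So AᵀA·[m, b]ᵀ = Aᵀv: [[6, 69]; [69, 2565]]·[m, b]ᵀ = [144, 5153]ᵀ.
Eliminating b: 2565·(row 1) − 69·(row 2) gives 10629·m = 2565·144 − 69·5153 = 13803, so m = 4601/3543.
Then b = (5153 − 69·(4601/3543))/2565 = 6994/3543.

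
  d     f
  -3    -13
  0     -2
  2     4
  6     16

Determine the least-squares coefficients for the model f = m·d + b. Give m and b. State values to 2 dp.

AᵀA·[m, b]ᵀ = Aᵀf reads: 49·m + 5·b = 143;  5·m + 4·b = 5.
(Σd·d = 49, Σd = 5, Σ1 = 4, Σd·f = 143, Σf = 5.)
Determinant 49·4 − 5² = 171.
m = (143·4 − 5·5)/171 = 547/171; b = (49·5 − 5·143)/171 = -470/171.

m = 3.20, b = -2.75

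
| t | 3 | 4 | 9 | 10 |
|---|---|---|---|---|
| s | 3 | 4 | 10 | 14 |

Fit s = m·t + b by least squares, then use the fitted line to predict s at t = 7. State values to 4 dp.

ŝ = 8.4730

The normal system MᵀM·[m, b]ᵀ = Mᵀs is [[206, 26]; [26, 4]]·[m, b]ᵀ = [255, 31]ᵀ.
Eliminating b: 4·(row 1) − 26·(row 2) gives 148·m = 4·255 − 26·31 = 214, so m = 107/74.
Then b = (31 − 26·(107/74))/4 = -61/37.
At t = 7: ŝ = (107/74)·(7) + (-61/37)·(1) = 627/74.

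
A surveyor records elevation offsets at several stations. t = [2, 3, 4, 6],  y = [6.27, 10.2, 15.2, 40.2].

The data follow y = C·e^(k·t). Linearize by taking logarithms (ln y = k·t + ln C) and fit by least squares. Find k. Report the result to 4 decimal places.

Linearized form: ln y = k·t + ln C. From the 4 transformed points,
Over the data: Σt = 15.0000, Σ(t)² = 65.0000, Σln y = 10.5733, Σt·ln y = 43.6871.
Normal system: [[65.0000, 15.0000]; [15.0000, 4]]·[k, ln C]ᵀ = [43.6871, 10.5733]ᵀ.
Δ = 65.0000·4 − (15.0000)² = 35.0000; k = (43.6871·4 − 15.0000·10.5733)/35.0000 = 0.46139, ln C = (65.0000·10.5733 − 15.0000·43.6871)/35.0000 = 0.91314.

k = 0.4614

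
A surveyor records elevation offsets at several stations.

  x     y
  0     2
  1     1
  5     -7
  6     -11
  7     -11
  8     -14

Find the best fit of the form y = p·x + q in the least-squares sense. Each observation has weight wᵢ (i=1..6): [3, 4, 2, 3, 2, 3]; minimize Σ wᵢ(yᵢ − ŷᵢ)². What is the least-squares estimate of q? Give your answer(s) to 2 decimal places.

q = 2.56

Setting ∂/∂p … = 0 gives: 452·p + 70·q = -754;  70·p + 17·q = -101.
Eliminating q: 17·(row 1) − 70·(row 2) gives 2784·p = 17·(-754) − 70·(-101) = -5748, so p = -479/232.
Then q = ((-101) − 70·(-479/232))/17 = 297/116.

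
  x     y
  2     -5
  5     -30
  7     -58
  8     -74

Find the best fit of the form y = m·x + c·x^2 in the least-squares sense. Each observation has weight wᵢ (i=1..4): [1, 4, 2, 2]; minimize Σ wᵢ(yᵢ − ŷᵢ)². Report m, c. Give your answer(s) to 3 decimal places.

m = -0.527, c = -1.097

Forming AᵀWA = [[330, 2218]; [2218, 15510]] and AᵀWy = [-2606, -18176]ᵀ gives AᵀWA·[m, c]ᵀ = AᵀWy.
Determinant 330·15510 − 2218² = 198776.
m = ((-2606)·15510 − 2218·(-18176))/198776 = -26173/49694; c = (330·(-18176) − 2218·(-2606))/198776 = -54493/49694.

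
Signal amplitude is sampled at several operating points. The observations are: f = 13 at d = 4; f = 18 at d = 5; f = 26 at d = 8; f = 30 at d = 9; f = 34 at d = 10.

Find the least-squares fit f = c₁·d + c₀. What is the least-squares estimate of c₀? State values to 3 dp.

From the data, Σd·d = 286, Σd = 36, Σ1 = 5.
And Σd·f = 960, Σf = 121.
Δ = 286·5 − 36² = 134.
c₁ = (960·5 − 36·121)/134 = 222/67; c₀ = (286·121 − 36·960)/134 = 23/67.

c₀ = 0.343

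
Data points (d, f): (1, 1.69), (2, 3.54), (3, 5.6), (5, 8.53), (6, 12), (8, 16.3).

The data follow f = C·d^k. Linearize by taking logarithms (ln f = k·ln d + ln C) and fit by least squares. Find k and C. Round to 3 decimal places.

k = 1.076, C = 1.678

Let Y = ln f. Fitting Y = k·ln d + ln C by least squares:
Σln d = 7.2724, Σ(ln d)² = 11.8122, Σln f = 10.9313, Σln d·ln f = 16.4753.
Equations: 11.8122·k + 7.2724·ln C = 16.4753;  7.2724·k + 6·ln C = 10.9313.
Solving (det = 17.9853): k = 1.07616, ln C = 0.51750, so C = exp(0.51750) = 1.67784.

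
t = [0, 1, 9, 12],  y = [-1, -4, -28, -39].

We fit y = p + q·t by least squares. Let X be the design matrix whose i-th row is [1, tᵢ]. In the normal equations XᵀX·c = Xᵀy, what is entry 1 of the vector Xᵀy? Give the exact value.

Entry 1 ↔ basis 1, so (Xᵀy)_{1} = Σᵢ yᵢ = (1)·(-1) + (1)·(-4) + (1)·(-28) + (1)·(-39) = -72.

-72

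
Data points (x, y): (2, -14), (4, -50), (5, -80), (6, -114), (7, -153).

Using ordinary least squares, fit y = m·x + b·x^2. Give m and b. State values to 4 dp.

Forming MᵀM = [[130, 756]; [756, 4594]] and Mᵀy = [-2383, -14457]ᵀ gives MᵀM·[m, b]ᵀ = Mᵀy.
det = 130·4594 − 756² = 25684.
m = ((-2383)·4594 − 756·(-14457))/25684 = -9005/12842; b = (130·(-14457) − 756·(-2383))/25684 = -38931/12842.

m = -0.7012, b = -3.0315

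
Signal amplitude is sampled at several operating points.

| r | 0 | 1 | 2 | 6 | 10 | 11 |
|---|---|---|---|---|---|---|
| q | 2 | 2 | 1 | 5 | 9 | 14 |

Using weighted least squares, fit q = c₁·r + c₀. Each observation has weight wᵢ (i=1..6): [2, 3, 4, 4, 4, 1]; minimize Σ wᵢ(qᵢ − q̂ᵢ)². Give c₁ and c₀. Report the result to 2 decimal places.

c₁ = 0.90, c₀ = 0.35

The normal equations are: 684·c₁ + 86·c₀ = 648;  86·c₁ + 18·c₀ = 84.
det = 684·18 − 86² = 4916.
c₁ = (648·18 − 86·84)/4916 = 1110/1229; c₀ = (684·84 − 86·648)/4916 = 432/1229.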